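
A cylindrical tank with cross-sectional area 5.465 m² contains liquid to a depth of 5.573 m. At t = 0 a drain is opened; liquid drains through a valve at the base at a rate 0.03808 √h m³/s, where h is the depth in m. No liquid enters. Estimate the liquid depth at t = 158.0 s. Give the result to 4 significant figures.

3.277 m

A dh/dt = −Q_out = −0.03808 √h.
This is separable: 2 d(√h)/dt = −0.03808/A, so √h = √h₀ − (0.03808/(2A)) t.
√h = √5.573 − 0.03808·158.0/(2·5.465) = 2.36072 − 0.550470 = 1.81025.
h = 1.81025² = 3.27700 m.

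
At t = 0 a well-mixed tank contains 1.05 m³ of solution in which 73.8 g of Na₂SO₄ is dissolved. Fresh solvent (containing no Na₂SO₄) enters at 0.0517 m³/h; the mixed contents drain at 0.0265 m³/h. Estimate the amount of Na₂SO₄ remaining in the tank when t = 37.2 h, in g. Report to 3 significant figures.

37.7 g

Total volume: dV/dt = Q_in − Q_out = 0.025200 m³/h, so V(t) = 1.05 + 0.025200 t and V(37.2) = 1.9874 m³.
No Na₂SO₄ enters, so dm/dt = −Q_out · (m/V).
Separate: dm/m = −Q_out dt/V(t) ⇒ ln(m/m₀) = −(Q_out/(Q_in−Q_out)) ln(V/V₀).
m = m₀ (V₀/V)^(Q_out/(Q_in−Q_out)) = 73.8 × (1.05/1.9874)^(1.0516) = 37.727 g.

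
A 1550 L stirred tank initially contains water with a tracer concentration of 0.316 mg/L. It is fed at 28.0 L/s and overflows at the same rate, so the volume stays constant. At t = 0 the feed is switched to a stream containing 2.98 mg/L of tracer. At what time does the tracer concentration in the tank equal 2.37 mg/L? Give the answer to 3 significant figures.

Species balance on the tank: V dC/dt = Q(C_in − C), so τ = V/Q = 55.357 s.
C(t) = C_in + (C₀ − C_in) e^(−t/τ). Set C = 2.37 and solve for t:
e^(−t/τ) = (C − C_in)/(C₀ − C_in) = (2.37 − 2.98)/(0.316 − 2.98) = 0.22898
t = −τ ln(…) = 55.357 × 1.4741 = 81.603 s.

81.6 s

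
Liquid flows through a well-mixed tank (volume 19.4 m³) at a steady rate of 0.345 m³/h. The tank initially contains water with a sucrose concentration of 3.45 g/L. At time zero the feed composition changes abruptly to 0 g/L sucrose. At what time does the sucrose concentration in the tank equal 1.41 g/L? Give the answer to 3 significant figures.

50.3 h

Species balance: V dC/dt = Q(C_in − C) ⇒ τ = V/Q = 56.232 h.
C(t) = C_in + (C₀ − C_in) e^(−t/τ). Set C = 1.41 and solve for t:
e^(−t/τ) = (C − C_in)/(C₀ − C_in) = (1.41 − 0)/(3.45 − 0) = 0.40870
t = −τ ln(…) = 56.232 × 0.89478 = 50.315 h.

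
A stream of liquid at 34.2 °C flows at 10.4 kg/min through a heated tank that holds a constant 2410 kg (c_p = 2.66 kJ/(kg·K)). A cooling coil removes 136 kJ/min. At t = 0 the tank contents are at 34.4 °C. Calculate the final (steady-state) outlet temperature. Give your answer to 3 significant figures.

29.3 °C

M c_p dT/dt = ṁ c_p (T_in − T) − Q̇.
At steady state dT/dt = 0 ⇒ T_ss = T_in − Q̇/(ṁ c_p) = 34.2 − 136/(10.4·2.66) = 29.284 °C.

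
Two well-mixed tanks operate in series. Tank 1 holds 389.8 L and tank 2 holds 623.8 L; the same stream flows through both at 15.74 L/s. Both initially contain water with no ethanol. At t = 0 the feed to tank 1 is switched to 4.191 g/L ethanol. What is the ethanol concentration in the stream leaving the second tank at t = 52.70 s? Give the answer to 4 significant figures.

2.067 g/L

Species balance on tank i: dCᵢ/dt = (Cᵢ₋₁ − Cᵢ)/τᵢ with τᵢ = Vᵢ/Q.
τ₁ = 389.8/15.74 = 24.7649 s; τ₂ = 623.8/15.74 = 39.6315 s.
Tank 1: C₁ = C_in(1 − e^(−t/τ₁)). Tank 2 (τ₁ ≠ τ₂): C₂ = C_in[1 − (τ₁ e^(−t/τ₁) − τ₂ e^(−t/τ₂))/(τ₁ − τ₂)].
At t = 52.70: e^(−t/τ₁) = 0.119074, e^(−t/τ₂) = 0.264543.
C₂ = 4.191·[1 − (24.7649·0.119074 − 39.6315·0.264543)/(-14.8666)] = 4.191·0.493132 = 2.06672 g/L.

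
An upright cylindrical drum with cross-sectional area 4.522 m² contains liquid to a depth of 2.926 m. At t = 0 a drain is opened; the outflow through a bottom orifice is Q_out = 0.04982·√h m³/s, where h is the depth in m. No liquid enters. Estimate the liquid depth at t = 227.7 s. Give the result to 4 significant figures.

A dh/dt = −Q_out = −0.04982 √h.
Separate and integrate: 2(√h − √h₀) = −(0.04982/A) t.
√h = √2.926 − 0.04982·227.7/(2·4.522) = 1.71056 − 1.25431 = 0.456242.
h = 0.456242² = 0.208156 m.

0.2082 m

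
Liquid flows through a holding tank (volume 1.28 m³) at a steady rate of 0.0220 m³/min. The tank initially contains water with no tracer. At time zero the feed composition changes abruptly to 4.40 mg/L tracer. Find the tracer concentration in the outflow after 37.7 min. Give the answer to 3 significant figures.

2.10 mg/L

Mass balance on the solute (V constant): V dC/dt = Q(C_in − C).
Time constant τ = V/Q = 1.28/0.0220 = 58.182 min.
Integrating: C(t) = C_in + (C₀ − C_in) e^(−t/τ).
C(37.7) = 4.40 + (0 − 4.40)·e^(−37.7/58.182) = 4.40 + (-4.4000)·0.52311 = 2.0983 mg/L.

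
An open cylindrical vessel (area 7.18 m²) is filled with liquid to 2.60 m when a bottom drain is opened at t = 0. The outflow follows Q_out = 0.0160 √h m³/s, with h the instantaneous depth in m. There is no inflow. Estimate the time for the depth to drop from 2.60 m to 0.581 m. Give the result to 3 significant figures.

763 s

A dh/dt = −Q_out = −0.0160 √h.
∫ h^(−1/2) dh = −(0.0160/A) ∫ dt, giving 2√h = 2√h₀ − (0.0160/A) t.
t = 2A(√h₀ − √h)/0.0160 = 2·7.18·(√2.60 − √0.581)/0.0160
  = 14.360 × (1.6125 − 0.76223) / 0.0160 = 763.07 s.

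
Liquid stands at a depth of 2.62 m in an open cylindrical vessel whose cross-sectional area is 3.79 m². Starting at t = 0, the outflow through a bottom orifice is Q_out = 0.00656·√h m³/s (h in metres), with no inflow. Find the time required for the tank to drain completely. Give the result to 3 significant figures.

1870 s

With no inflow, A dh/dt = −0.00656 √h.
This is separable: 2 d(√h)/dt = −0.00656/A, so √h = √h₀ − (0.00656/(2A)) t.
Set h = 0: 2√h₀ = (0.00656/A) t_empty ⇒ t_empty = 2A√h₀/0.00656.
t_empty = 2·3.79·√2.62/0.00656 = 7.5800·1.6186/0.00656 = 1870.3 s.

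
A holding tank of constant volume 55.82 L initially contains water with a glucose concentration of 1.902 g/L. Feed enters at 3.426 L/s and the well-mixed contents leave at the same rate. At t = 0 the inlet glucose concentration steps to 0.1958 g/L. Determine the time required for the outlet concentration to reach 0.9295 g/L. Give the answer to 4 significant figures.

Species balance: V dC/dt = Q(C_in − C) ⇒ τ = V/Q = 16.2931 s.
C(t) = C_in + (C₀ − C_in) e^(−t/τ). Set C = 0.9295 and solve for t:
e^(−t/τ) = (C − C_in)/(C₀ − C_in) = (0.9295 − 0.1958)/(1.902 − 0.1958) = 0.430020
t = −τ ln(…) = 16.2931 × 0.843924 = 13.7501 s.

13.75 s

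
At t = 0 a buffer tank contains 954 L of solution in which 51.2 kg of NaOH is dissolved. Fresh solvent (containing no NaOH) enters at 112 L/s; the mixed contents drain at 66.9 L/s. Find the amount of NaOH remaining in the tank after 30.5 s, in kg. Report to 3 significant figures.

13.6 kg

Let m(t) be the amount of NaOH. Volume: V(t) = V₀ + (Q_in − Q_out) t = 954 + 45.100 t; V(30.5) = 2329.5 L.
No NaOH enters, so dm/dt = −Q_out · (m/V).
Separate: dm/m = −Q_out dt/V(t) ⇒ ln(m/m₀) = −(Q_out/(Q_in−Q_out)) ln(V/V₀).
m = m₀ (V₀/V)^(Q_out/(Q_in−Q_out)) = 51.2 × (954/2329.5)^(1.4834) = 13.619 kg.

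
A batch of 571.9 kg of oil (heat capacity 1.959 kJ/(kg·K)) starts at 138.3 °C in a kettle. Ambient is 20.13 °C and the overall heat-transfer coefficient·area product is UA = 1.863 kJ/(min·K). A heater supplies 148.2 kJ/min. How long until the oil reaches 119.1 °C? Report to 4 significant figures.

Unsteady energy balance on the tank contents: M c_p dT/dt = −UA(T − T_amb) + Q̇.
τ = M c_p/UA = 601.370 min; T_ss = T_amb + Q̇/UA = 20.13 + 148.2/1.863 = 99.6791 °C.
T(t) = T_ss + (T₀ − T_ss)e^(−t/τ); set T = 119.1:
t = −τ ln[(T − T_ss)/(T₀ − T_ss)] = −601.370 · ln(0.502860) = 413.408 min.

413.4 min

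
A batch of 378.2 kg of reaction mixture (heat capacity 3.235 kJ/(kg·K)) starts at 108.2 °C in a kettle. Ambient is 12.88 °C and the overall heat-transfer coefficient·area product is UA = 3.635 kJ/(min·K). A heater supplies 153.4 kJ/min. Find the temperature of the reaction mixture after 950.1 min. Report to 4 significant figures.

58.24 °C

Lumped-capacitance energy balance: M c_p dT/dt = UA(T_amb − T) + Q̇.
dT/dt = (T_ss − T)/τ with T_ss = T_amb + Q̇/UA = 12.88 + 153.4/3.635 = 55.0808 °C, τ = M c_p/UA = 378.2·3.235/3.635 = 336.582 min.
Solution: T(t) = T_ss + (T₀ − T_ss) e^(−t/τ).
T(950.1) = 55.0808 + (53.1192)·0.0594401 = 58.2382 °C.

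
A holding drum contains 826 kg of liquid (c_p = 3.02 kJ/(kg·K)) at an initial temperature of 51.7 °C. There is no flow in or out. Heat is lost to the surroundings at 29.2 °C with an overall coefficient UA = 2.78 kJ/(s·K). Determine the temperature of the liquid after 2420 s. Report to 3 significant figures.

Lumped-capacitance energy balance: M c_p dT/dt = UA(T_amb − T).
dT/dt = (T_ss − T)/τ with T_ss = T_amb = 29.200 °C, τ = M c_p/UA = 826·3.02/2.78 = 897.31 s.
Integrating: T(t) = T_ss + (T₀ − T_ss) e^(−t/τ).
T(2420) = 29.200 + (22.500)·0.067411 = 30.717 °C.

30.7 °C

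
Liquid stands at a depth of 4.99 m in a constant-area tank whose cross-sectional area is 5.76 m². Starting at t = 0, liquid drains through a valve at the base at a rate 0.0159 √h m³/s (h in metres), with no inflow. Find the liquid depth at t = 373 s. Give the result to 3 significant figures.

2.96 m

Mass balance (ρ constant): A dh/dt = −0.0159 √h.
Separate and integrate: 2(√h − √h₀) = −(0.0159/A) t.
√h = √4.99 − 0.0159·373/(2·5.76) = 2.2338 − 0.51482 = 1.7190.
h = 1.7190² = 2.9550 m.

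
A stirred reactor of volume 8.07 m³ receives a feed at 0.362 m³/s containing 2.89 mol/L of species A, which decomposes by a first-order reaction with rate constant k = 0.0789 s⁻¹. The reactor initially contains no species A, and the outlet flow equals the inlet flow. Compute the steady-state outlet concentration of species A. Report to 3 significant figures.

1.05 mol/L

Species balance: V dC/dt = Q C_in − Q C − k V C.
Steady state (dC/dt = 0): C_ss = Q C_in/(Q + kV) = C_in/(1 + kV/Q).
C_ss = 0.362·2.89/(0.362 + 0.0789·8.07) = 1.0462/0.99872 = 1.0475 mol/L.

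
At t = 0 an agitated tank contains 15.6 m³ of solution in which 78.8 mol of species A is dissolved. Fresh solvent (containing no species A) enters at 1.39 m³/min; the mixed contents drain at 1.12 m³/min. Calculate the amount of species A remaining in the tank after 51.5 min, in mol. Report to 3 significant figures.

Let m(t) be the amount of species A. Volume: V(t) = V₀ + (Q_in − Q_out) t = 15.6 + 0.27000 t; V(51.5) = 29.505 m³.
Species balance (pure solvent in): dm/dt = −Q_out · m/V(t).
dm/m = −Q_out dt/(V₀ + 0.27000 t); integrating gives ln(m/m₀) = −(Q_out/(Q_in−Q_out)) ln(V/V₀).
m = m₀ (V₀/V)^(Q_out/(Q_in−Q_out)) = 78.8 × (15.6/29.505)^(4.1481) = 5.6032 mol.

5.60 mol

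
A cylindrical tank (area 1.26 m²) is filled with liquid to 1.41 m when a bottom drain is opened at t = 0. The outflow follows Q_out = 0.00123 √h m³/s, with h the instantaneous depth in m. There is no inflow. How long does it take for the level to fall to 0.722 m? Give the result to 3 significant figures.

692 s

Accumulation of liquid (constant cross-section A): A dh/dt = −0.00123 √h.
Separate and integrate: 2(√h − √h₀) = −(0.00123/A) t.
t = 2A(√h₀ − √h)/0.00123 = 2·1.26·(√1.41 − √0.722)/0.00123
  = 2.5200 × (1.1874 − 0.84971) / 0.00123 = 691.93 s.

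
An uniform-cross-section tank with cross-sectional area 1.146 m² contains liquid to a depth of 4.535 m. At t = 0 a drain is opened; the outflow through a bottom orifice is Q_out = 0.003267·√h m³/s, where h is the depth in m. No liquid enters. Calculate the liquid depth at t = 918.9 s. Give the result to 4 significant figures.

0.6720 m

Volume balance on the tank: A dh/dt = −0.003267 √h.
This is separable: 2 d(√h)/dt = −0.003267/A, so √h = √h₀ − (0.003267/(2A)) t.
√h = √4.535 − 0.003267·918.9/(2·1.146) = 2.12955 − 1.30979 = 0.819761.
h = 0.819761² = 0.672007 m.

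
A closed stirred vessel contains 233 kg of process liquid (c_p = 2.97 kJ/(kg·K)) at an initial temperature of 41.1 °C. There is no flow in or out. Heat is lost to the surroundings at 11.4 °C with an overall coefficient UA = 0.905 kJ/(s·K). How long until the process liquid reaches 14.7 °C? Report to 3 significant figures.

1680 s

M c_p dT/dt = −UA(T − T_amb).
τ = M c_p/UA = 764.65 s; T_ss = T_amb = 11.400 °C.
T(t) = T_ss + (T₀ − T_ss)e^(−t/τ); set T = 14.7:
t = −τ ln[(T − T_ss)/(T₀ − T_ss)] = −764.65 · ln(0.11111) = 1680.1 s.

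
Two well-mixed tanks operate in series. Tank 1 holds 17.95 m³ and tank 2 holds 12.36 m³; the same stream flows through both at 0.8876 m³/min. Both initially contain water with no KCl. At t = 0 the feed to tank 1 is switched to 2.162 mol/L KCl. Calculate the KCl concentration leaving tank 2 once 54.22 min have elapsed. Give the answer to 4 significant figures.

Time constants: τᵢ = Vᵢ/Q for each well-mixed tank.
τ₁ = 17.95/0.8876 = 20.2231 min; τ₂ = 12.36/0.8876 = 13.9252 min.
Solving the cascade with C₁(0)=C₂(0)=0 gives C₂(t) = C_in[1 − (τ₁ e^(−t/τ₁) − τ₂ e^(−t/τ₂))/(τ₁ − τ₂)].
At t = 54.22: e^(−t/τ₁) = 0.0684881, e^(−t/τ₂) = 0.0203706.
C₂ = 2.162·[1 − (20.2231·0.0684881 − 13.9252·0.0203706)/(6.29788)] = 2.162·0.825120 = 1.78391 mol/L.

1.784 mol/L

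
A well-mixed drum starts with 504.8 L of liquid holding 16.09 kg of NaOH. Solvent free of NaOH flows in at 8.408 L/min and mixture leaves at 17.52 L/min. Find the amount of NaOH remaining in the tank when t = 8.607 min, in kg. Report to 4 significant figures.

11.63 kg

Let m(t) be the amount of NaOH. Volume: V(t) = V₀ + (Q_in − Q_out) t = 504.8 − 9.11200 t; V(8.607) = 426.373 L.
Species balance (pure solvent in): dm/dt = −Q_out · m/V(t).
dm/m = −Q_out dt/(V₀ − 9.11200 t); integrating gives ln(m/m₀) = −(Q_out/(Q_in−Q_out)) ln(V/V₀).
m = m₀ (V₀/V)^(Q_out/(Q_in−Q_out)) = 16.09 × (504.8/426.373)^(-1.92274) = 11.6295 kg.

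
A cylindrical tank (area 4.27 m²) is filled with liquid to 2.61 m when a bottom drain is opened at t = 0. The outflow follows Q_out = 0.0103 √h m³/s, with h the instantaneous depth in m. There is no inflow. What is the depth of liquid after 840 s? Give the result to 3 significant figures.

0.363 m

With no inflow, A dh/dt = −0.0103 √h.
∫ h^(−1/2) dh = −(0.0103/A) ∫ dt, giving 2√h = 2√h₀ − (0.0103/A) t.
√h = √2.61 − 0.0103·840/(2·4.27) = 1.6155 − 1.0131 = 0.60243.
h = 0.60243² = 0.36293 m.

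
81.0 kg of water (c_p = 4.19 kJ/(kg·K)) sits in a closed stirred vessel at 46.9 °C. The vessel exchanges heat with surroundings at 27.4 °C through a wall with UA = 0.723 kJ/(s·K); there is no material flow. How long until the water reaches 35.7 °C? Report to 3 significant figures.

Lumped-capacitance energy balance: M c_p dT/dt = UA(T_amb − T).
τ = M c_p/UA = 469.42 s; T_ss = T_amb = 27.400 °C.
T(t) = T_ss + (T₀ − T_ss)e^(−t/τ); set T = 35.7:
t = −τ ln[(T − T_ss)/(T₀ − T_ss)] = −469.42 · ln(0.42564) = 400.96 s.

401 s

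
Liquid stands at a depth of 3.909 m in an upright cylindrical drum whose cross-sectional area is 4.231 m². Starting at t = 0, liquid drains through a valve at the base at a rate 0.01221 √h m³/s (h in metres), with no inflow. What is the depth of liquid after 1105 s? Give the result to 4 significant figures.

0.1465 m

Mass balance (ρ constant): A dh/dt = −0.01221 √h.
∫ h^(−1/2) dh = −(0.01221/A) ∫ dt, giving 2√h = 2√h₀ − (0.01221/A) t.
√h = √3.909 − 0.01221·1105/(2·4.231) = 1.97712 − 1.59443 = 0.382691.
h = 0.382691² = 0.146452 m.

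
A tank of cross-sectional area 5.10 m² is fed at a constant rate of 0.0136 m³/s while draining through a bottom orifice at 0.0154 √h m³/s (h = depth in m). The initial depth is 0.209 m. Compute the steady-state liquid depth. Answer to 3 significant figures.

0.780 m

Level balance: A dh/dt = 0.0136 − 0.0154 √h. Setting dh/dt = 0:
Q_in = 0.0154 √h_ss ⇒ √h_ss = 0.0136/0.0154 = 0.88312.
h_ss = 0.88312² = 0.77990 m. (Since h₀ = 0.209 m < h_ss, the level will rise toward this value.)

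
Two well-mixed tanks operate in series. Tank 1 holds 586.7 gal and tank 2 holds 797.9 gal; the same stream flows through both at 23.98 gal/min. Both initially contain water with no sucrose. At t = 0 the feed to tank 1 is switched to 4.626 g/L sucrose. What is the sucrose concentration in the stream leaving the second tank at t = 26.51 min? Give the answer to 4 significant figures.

Each tank obeys Vᵢ dCᵢ/dt = Q(Cᵢ₋₁ − Cᵢ), so τᵢ = Vᵢ/Q.
τ₁ = 586.7/23.98 = 24.4662 min; τ₂ = 797.9/23.98 = 33.2736 min.
Solving the cascade with C₁(0)=C₂(0)=0 gives C₂(t) = C_in[1 − (τ₁ e^(−t/τ₁) − τ₂ e^(−t/τ₂))/(τ₁ − τ₂)].
At t = 26.51: e^(−t/τ₁) = 0.338397, e^(−t/τ₂) = 0.450801.
C₂ = 4.626·[1 − (24.4662·0.338397 − 33.2736·0.450801)/(-8.80734)] = 4.626·0.236948 = 1.09612 g/L.

1.096 g/L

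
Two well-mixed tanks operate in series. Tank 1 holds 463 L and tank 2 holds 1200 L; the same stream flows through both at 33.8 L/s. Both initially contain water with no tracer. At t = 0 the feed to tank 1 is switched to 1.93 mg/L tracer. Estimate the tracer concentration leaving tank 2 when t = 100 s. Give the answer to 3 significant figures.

Time constants: τᵢ = Vᵢ/Q for each well-mixed tank.
τ₁ = 463/33.8 = 13.698 s; τ₂ = 1200/33.8 = 35.503 s.
Solving the cascade with C₁(0)=C₂(0)=0 gives C₂(t) = C_in[1 − (τ₁ e^(−t/τ₁) − τ₂ e^(−t/τ₂))/(τ₁ − τ₂)].
At t = 100: e^(−t/τ₁) = 0.00067539, e^(−t/τ₂) = 0.059805.
C₂ = 1.93·[1 − (13.698·0.00067539 − 35.503·0.059805)/(-21.805)] = 1.93·0.90305 = 1.7429 mg/L.

1.74 mg/L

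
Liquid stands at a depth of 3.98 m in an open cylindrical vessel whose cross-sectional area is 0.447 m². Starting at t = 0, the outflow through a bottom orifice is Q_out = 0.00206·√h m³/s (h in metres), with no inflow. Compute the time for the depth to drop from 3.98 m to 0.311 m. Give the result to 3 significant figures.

624 s

With no inflow, A dh/dt = −0.00206 √h.
This is separable: 2 d(√h)/dt = −0.00206/A, so √h = √h₀ − (0.00206/(2A)) t.
t = 2A(√h₀ − √h)/0.00206 = 2·0.447·(√3.98 − √0.311)/0.00206
  = 0.89400 × (1.9950 − 0.55767) / 0.00206 = 623.77 s.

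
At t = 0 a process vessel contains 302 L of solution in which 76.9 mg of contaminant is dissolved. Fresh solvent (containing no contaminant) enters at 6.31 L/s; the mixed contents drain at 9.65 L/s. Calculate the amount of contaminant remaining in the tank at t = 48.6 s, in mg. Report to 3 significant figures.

Let m(t) be the amount of contaminant. Volume: V(t) = V₀ + (Q_in − Q_out) t = 302 − 3.3400 t; V(48.6) = 139.68 L.
No contaminant enters, so dm/dt = −Q_out · (m/V).
dm/m = −Q_out dt/(V₀ − 3.3400 t); integrating gives ln(m/m₀) = −(Q_out/(Q_in−Q_out)) ln(V/V₀).
m = m₀ (V₀/V)^(Q_out/(Q_in−Q_out)) = 76.9 × (302/139.68)^(-2.8892) = 8.2865 mg.

8.29 mg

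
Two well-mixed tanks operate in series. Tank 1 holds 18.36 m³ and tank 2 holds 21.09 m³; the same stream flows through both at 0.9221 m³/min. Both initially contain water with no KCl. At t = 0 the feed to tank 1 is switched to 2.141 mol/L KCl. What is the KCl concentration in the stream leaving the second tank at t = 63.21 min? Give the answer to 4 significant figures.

1.700 mol/L

Time constants: τᵢ = Vᵢ/Q for each well-mixed tank.
τ₁ = 18.36/0.9221 = 19.9111 min; τ₂ = 21.09/0.9221 = 22.8717 min.
Tank 1: C₁ = C_in(1 − e^(−t/τ₁)). Tank 2 (τ₁ ≠ τ₂): C₂ = C_in[1 − (τ₁ e^(−t/τ₁) − τ₂ e^(−t/τ₂))/(τ₁ − τ₂)].
At t = 63.21: e^(−t/τ₁) = 0.0418102, e^(−t/τ₂) = 0.0630595.
C₂ = 2.141·[1 − (19.9111·0.0418102 − 22.8717·0.0630595)/(-2.96063)] = 2.141·0.794033 = 1.70002 mol/L.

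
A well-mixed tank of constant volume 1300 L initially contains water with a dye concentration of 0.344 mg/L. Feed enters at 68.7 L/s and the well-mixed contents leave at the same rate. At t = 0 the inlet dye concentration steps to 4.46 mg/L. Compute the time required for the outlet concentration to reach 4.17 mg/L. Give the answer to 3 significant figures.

Species balance: V dC/dt = Q(C_in − C) ⇒ τ = V/Q = 18.923 s.
C(t) = C_in + (C₀ − C_in) e^(−t/τ). Set C = 4.17 and solve for t:
e^(−t/τ) = (C − C_in)/(C₀ − C_in) = (4.17 − 4.46)/(0.344 − 4.46) = 0.070457
t = −τ ln(…) = 18.923 × 2.6528 = 50.198 s.

50.2 s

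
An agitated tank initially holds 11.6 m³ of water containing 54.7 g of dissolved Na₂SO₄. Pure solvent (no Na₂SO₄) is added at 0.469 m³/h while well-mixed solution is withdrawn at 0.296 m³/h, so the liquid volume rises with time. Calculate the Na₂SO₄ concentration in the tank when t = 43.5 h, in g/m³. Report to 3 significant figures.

Total volume: dV/dt = Q_in − Q_out = 0.17300 m³/h, so V(t) = 11.6 + 0.17300 t and V(43.5) = 19.125 m³.
No Na₂SO₄ enters, so dm/dt = −Q_out · (m/V).
Separate: dm/m = −Q_out dt/V(t) ⇒ ln(m/m₀) = −(Q_out/(Q_in−Q_out)) ln(V/V₀).
m = m₀ (V₀/V)^(Q_out/(Q_in−Q_out)) = 54.7 × (11.6/19.125)^(1.7110) = 23.251 g.
C = m/V = 23.251/19.125 = 1.2157 g/m³.

1.22 g/m³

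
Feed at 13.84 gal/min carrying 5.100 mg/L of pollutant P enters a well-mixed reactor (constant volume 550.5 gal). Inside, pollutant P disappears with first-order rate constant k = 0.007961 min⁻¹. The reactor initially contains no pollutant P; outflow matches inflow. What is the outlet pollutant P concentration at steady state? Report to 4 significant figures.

Species balance: V dC/dt = Q C_in − Q C − k V C.
At steady state: 0 = Q C_in − (Q + kV) C_ss, so C_ss = Q C_in/(Q + kV).
C_ss = 13.84·5.100/(13.84 + 0.007961·550.5) = 70.5840/18.2225 = 3.87345 mg/L.

3.873 mg/L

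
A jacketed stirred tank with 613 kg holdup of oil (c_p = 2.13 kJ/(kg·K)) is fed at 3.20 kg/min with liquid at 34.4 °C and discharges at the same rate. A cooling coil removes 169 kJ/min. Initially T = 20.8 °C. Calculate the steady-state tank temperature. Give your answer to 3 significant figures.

9.61 °C

Heat balance on the well-mixed liquid: M c_p dT/dt = ṁ c_p (T_in − T) − 169.
At steady state dT/dt = 0 ⇒ T_ss = T_in − Q̇/(ṁ c_p) = 34.4 − 169/(3.20·2.13) = 9.6054 °C.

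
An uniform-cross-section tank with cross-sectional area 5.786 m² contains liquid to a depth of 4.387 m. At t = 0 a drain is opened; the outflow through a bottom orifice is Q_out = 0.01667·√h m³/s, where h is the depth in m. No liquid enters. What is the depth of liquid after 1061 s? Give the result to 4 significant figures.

0.3205 m

Volume balance on the tank: A dh/dt = −0.01667 √h.
∫ h^(−1/2) dh = −(0.01667/A) ∫ dt, giving 2√h = 2√h₀ − (0.01667/A) t.
√h = √4.387 − 0.01667·1061/(2·5.786) = 2.09452 − 1.52842 = 0.566097.
h = 0.566097² = 0.320466 m.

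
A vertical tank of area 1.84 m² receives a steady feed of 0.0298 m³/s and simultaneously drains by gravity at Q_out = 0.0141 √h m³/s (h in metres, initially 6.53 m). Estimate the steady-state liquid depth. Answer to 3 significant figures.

Level balance: A dh/dt = 0.0298 − 0.0141 √h. Setting dh/dt = 0:
Q_in = 0.0141 √h_ss ⇒ √h_ss = 0.0298/0.0141 = 2.1135.
h_ss = 2.1135² = 4.4668 m. (Since h₀ = 6.53 m > h_ss, the level will fall toward this value.)

4.47 m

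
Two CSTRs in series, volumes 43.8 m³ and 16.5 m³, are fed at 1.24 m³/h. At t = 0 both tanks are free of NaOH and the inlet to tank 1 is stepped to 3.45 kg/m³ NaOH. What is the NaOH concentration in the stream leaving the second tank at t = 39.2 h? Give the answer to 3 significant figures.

1.74 kg/m³

Each tank obeys Vᵢ dCᵢ/dt = Q(Cᵢ₋₁ − Cᵢ), so τᵢ = Vᵢ/Q.
τ₁ = 43.8/1.24 = 35.323 h; τ₂ = 16.5/1.24 = 13.306 h.
Solving the cascade with C₁(0)=C₂(0)=0 gives C₂(t) = C_in[1 − (τ₁ e^(−t/τ₁) − τ₂ e^(−t/τ₂))/(τ₁ − τ₂)].
At t = 39.2: e^(−t/τ₁) = 0.32963, e^(−t/τ₂) = 0.052553.
C₂ = 3.45·[1 − (35.323·0.32963 − 13.306·0.052553)/(22.016)] = 3.45·0.50290 = 1.7350 kg/m³.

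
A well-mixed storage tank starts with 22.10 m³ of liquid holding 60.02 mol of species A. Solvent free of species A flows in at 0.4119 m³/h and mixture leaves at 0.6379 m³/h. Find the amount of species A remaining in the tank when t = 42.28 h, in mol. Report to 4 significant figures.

12.14 mol

Total volume: dV/dt = Q_in − Q_out = -0.226000 m³/h, so V(t) = 22.10 − 0.226000 t and V(42.28) = 12.5447 m³.
Species balance (pure solvent in): dm/dt = −Q_out · m/V(t).
Separate: dm/m = −Q_out dt/V(t) ⇒ ln(m/m₀) = −(Q_out/(Q_in−Q_out)) ln(V/V₀).
m = m₀ (V₀/V)^(Q_out/(Q_in−Q_out)) = 60.02 × (22.10/12.5447)^(-2.82257) = 12.1378 mol.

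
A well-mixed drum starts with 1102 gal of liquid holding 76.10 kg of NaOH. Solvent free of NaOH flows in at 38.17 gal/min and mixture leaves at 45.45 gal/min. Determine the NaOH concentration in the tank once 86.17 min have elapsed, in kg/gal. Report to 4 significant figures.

Total volume: dV/dt = Q_in − Q_out = -7.28000 gal/min, so V(t) = 1102 − 7.28000 t and V(86.17) = 474.682 gal.
Species balance (pure solvent in): dm/dt = −Q_out · m/V(t).
Separate: dm/m = −Q_out dt/V(t) ⇒ ln(m/m₀) = −(Q_out/(Q_in−Q_out)) ln(V/V₀).
m = m₀ (V₀/V)^(Q_out/(Q_in−Q_out)) = 76.10 × (1102/474.682)^(-6.24313) = 0.396079 kg.
C = m/V = 0.396079/474.682 = 0.000834408 kg/gal.

0.0008344 kg/gal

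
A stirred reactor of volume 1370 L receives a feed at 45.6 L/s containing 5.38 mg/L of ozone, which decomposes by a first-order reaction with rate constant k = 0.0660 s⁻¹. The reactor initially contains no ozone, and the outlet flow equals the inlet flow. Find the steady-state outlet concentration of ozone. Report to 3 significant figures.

Species balance: V dC/dt = Q C_in − Q C − k V C.
Steady state (dC/dt = 0): C_ss = Q C_in/(Q + kV) = C_in/(1 + kV/Q).
C_ss = 45.6·5.38/(45.6 + 0.0660·1370) = 245.33/136.02 = 1.8036 mg/L.

1.80 mg/L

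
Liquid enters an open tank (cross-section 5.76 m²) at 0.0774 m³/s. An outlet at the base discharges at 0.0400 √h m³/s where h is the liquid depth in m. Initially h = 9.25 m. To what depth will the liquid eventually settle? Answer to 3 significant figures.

3.74 m

A dh/dt = Q_in − 0.0400 √h. Steady state requires inflow = outflow:
Q_in = 0.0400 √h_ss ⇒ √h_ss = 0.0774/0.0400 = 1.9350.
h_ss = 1.9350² = 3.7442 m. (Since h₀ = 9.25 m > h_ss, the level will fall toward this value.)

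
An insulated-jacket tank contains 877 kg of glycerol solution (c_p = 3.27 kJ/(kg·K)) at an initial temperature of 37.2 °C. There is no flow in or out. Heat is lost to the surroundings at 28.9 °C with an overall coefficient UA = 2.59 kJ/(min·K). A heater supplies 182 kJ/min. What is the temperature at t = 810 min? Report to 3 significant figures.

69.4 °C

Unsteady energy balance on the tank contents: M c_p dT/dt = −UA(T − T_amb) + Q̇.
dT/dt = (T_ss − T)/τ with T_ss = T_amb + Q̇/UA = 28.9 + 182/2.59 = 99.170 °C, τ = M c_p/UA = 877·3.27/2.59 = 1107.3 min.
T approaches T_ss exponentially: T(t) = T_ss + (T₀ − T_ss) e^(−t/τ).
T(810) = 99.170 + (-61.970)·0.48117 = 69.352 °C.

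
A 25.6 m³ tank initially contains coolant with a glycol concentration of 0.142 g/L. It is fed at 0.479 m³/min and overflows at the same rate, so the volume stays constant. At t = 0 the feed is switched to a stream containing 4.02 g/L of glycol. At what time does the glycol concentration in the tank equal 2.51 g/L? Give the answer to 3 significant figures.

50.4 min

Species balance: V dC/dt = Q(C_in − C) ⇒ τ = V/Q = 53.445 min.
C(t) = C_in + (C₀ − C_in) e^(−t/τ). Set C = 2.51 and solve for t:
e^(−t/τ) = (C − C_in)/(C₀ − C_in) = (2.51 − 4.02)/(0.142 − 4.02) = 0.38938
t = −τ ln(…) = 53.445 × 0.94321 = 50.410 min.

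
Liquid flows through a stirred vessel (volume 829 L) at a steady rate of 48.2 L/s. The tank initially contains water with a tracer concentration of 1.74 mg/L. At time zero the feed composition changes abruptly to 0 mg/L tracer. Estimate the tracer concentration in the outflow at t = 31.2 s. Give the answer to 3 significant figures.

Transient balance on the dissolved component: V dC/dt = Q(C_in − C).
So dC/dt = (C_in − C)/τ with τ = V/Q = 829/48.2 = 17.199 s.
This is linear first-order; C(t) = C_in + (C₀ − C_in) e^(−t/τ).
C(31.2) = 0 + (1.74 − 0)·e^(−31.2/17.199) = 0 + (1.7400)·0.16299 = 0.28361 mg/L.

0.284 mg/L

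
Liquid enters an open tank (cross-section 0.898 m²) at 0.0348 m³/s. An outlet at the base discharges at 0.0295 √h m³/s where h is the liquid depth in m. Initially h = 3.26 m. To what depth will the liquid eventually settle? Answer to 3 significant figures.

1.39 m

Volume balance on the tank: A dh/dt = Q_in − 0.0295 √h. At steady state dh/dt = 0:
Q_in = 0.0295 √h_ss ⇒ √h_ss = 0.0348/0.0295 = 1.1797.
h_ss = 1.1797² = 1.3916 m. (Since h₀ = 3.26 m > h_ss, the level will fall toward this value.)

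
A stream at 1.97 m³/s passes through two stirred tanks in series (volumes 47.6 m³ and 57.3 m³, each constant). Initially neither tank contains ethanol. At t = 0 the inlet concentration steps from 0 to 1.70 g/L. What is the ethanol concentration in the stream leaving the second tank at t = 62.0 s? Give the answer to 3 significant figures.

Time constants: τᵢ = Vᵢ/Q for each well-mixed tank.
τ₁ = 47.6/1.97 = 24.162 s; τ₂ = 57.3/1.97 = 29.086 s.
Tank 1: C₁ = C_in(1 − e^(−t/τ₁)). Tank 2 (τ₁ ≠ τ₂): C₂ = C_in[1 − (τ₁ e^(−t/τ₁) − τ₂ e^(−t/τ₂))/(τ₁ − τ₂)].
At t = 62.0: e^(−t/τ₁) = 0.076845, e^(−t/τ₂) = 0.11865.
C₂ = 1.70·[1 − (24.162·0.076845 − 29.086·0.11865)/(-4.9239)] = 1.70·0.67621 = 1.1496 g/L.

1.15 g/L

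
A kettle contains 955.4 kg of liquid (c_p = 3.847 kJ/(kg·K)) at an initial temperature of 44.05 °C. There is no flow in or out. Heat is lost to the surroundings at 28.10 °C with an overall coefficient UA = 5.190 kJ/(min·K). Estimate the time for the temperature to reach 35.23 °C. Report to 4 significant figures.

570.2 min

First-law balance (no shaft work): M c_p dT/dt = −UA(T − T_amb).
τ = M c_p/UA = 708.174 min; T_ss = T_amb = 28.1000 °C.
T(t) = T_ss + (T₀ − T_ss)e^(−t/τ); set T = 35.23:
t = −τ ln[(T − T_ss)/(T₀ − T_ss)] = −708.174 · ln(0.447022) = 570.185 min.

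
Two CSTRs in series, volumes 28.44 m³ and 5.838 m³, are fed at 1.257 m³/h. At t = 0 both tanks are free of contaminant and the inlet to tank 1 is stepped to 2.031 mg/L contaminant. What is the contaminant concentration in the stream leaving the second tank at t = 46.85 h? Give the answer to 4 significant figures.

1.709 mg/L

Each tank obeys Vᵢ dCᵢ/dt = Q(Cᵢ₋₁ − Cᵢ), so τᵢ = Vᵢ/Q.
τ₁ = 28.44/1.257 = 22.6253 h; τ₂ = 5.838/1.257 = 4.64439 h.
Solving the cascade with C₁(0)=C₂(0)=0 gives C₂(t) = C_in[1 − (τ₁ e^(−t/τ₁) − τ₂ e^(−t/τ₂))/(τ₁ − τ₂)].
At t = 46.85: e^(−t/τ₁) = 0.126099, e^(−t/τ₂) = 4.15989e-05.
C₂ = 2.031·[1 − (22.6253·0.126099 − 4.64439·4.15989e-05)/(17.9809)] = 2.031·0.841341 = 1.70876 mg/L.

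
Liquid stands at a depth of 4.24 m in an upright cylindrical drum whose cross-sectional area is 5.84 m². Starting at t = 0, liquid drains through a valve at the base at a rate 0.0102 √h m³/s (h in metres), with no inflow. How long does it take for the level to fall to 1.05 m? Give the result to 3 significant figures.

1180 s

With no inflow, A dh/dt = −0.0102 √h.
∫ h^(−1/2) dh = −(0.0102/A) ∫ dt, giving 2√h = 2√h₀ − (0.0102/A) t.
t = 2A(√h₀ − √h)/0.0102 = 2·5.84·(√4.24 − √1.05)/0.0102
  = 11.680 × (2.0591 − 1.0247) / 0.0102 = 1184.5 s.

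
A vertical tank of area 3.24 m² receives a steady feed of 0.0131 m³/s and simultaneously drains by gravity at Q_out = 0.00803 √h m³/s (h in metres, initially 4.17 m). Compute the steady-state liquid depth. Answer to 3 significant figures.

Volume balance on the tank: A dh/dt = Q_in − 0.00803 √h. At steady state dh/dt = 0:
Q_in = 0.00803 √h_ss ⇒ √h_ss = 0.0131/0.00803 = 1.6314.
h_ss = 1.6314² = 2.6614 m. (Since h₀ = 4.17 m > h_ss, the level will fall toward this value.)

2.66 m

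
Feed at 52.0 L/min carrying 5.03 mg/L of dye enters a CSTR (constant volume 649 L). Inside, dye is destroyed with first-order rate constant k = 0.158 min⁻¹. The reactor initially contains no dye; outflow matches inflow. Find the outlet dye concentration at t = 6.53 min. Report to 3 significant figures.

Species balance: V dC/dt = Q C_in − Q C − k V C.
This is linear with rate a = Q/V + k = 0.23812 min⁻¹.
C_ss = Q C_in/(Q + kV) = 1.6925 mg/L; C(t) = C_ss + (C₀ − C_ss) e^(−a t).
C(6.53) = 1.6925 + (-1.6925)·e^(−0.23812·6.53) = 1.6925 + (-1.6925)·0.21120 = 1.3350 mg/L.

1.34 mg/L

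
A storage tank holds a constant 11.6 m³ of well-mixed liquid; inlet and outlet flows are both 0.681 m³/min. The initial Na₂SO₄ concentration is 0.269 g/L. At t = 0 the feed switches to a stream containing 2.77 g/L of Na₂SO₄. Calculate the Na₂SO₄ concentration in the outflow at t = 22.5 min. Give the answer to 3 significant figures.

Mass balance on the solute (V constant): V dC/dt = Q(C_in − C).
Rewrite as dC/dt + C/τ = C_in/τ, τ = V/Q = 17.034 min.
Solution: C(t) = C_in + (C₀ − C_in) e^(−t/τ).
C(22.5) = 2.77 + (0.269 − 2.77)·e^(−22.5/17.034) = 2.77 + (-2.5010)·0.26689 = 2.1025 g/L.

2.10 g/L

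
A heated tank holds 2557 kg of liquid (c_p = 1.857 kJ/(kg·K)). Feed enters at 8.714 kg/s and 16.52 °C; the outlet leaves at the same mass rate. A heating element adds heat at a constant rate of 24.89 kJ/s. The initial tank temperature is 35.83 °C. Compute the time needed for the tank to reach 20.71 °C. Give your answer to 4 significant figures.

M c_p dT/dt = ṁ c_p (T_in − T) + Q̇.
τ = M/ṁ = 293.436 s; T_ss = T_in + Q̇/(ṁ c_p) = 18.0581 °C.
T(t) = T_ss + (T₀ − T_ss) e^(−t/τ). Set T = 20.71:
e^(−t/τ) = (20.71 − 18.0581)/(35.83 − 18.0581) = 0.149217
t = −293.436 · ln(0.149217) = 558.219 s.

558.2 s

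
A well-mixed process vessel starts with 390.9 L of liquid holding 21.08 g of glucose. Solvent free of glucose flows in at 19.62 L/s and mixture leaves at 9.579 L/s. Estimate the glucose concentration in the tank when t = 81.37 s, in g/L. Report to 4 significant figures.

0.005948 g/L

Total volume: dV/dt = Q_in − Q_out = 10.0410 L/s, so V(t) = 390.9 + 10.0410 t and V(81.37) = 1207.94 L.
No glucose enters, so dm/dt = −Q_out · (m/V).
dm/m = −Q_out dt/(V₀ + 10.0410 t); integrating gives ln(m/m₀) = −(Q_out/(Q_in−Q_out)) ln(V/V₀).
m = m₀ (V₀/V)^(Q_out/(Q_in−Q_out)) = 21.08 × (390.9/1207.94)^(0.953989) = 7.18517 g.
C = m/V = 7.18517/1207.94 = 0.00594830 g/L.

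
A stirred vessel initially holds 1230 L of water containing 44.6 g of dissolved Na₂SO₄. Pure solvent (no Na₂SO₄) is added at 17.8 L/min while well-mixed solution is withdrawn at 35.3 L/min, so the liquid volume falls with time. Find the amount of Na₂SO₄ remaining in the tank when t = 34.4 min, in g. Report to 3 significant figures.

11.5 g

Let m(t) be the amount of Na₂SO₄. Volume: V(t) = V₀ + (Q_in − Q_out) t = 1230 − 17.500 t; V(34.4) = 628.00 L.
No Na₂SO₄ enters, so dm/dt = −Q_out · (m/V).
Separate: dm/m = −Q_out dt/V(t) ⇒ ln(m/m₀) = −(Q_out/(Q_in−Q_out)) ln(V/V₀).
m = m₀ (V₀/V)^(Q_out/(Q_in−Q_out)) = 44.6 × (1230/628.00)^(-2.0171) = 11.493 g.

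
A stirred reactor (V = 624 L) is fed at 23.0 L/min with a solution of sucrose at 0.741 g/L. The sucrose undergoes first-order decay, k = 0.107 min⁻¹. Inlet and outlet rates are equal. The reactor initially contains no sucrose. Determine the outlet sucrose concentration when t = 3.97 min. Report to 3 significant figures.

Species balance: V dC/dt = Q C_in − Q C − k V C.
This is linear with rate a = Q/V + k = 0.14386 min⁻¹.
C_ss = Q C_in/(Q + kV) = 0.18986 g/L; C(t) = C_ss + (C₀ − C_ss) e^(−a t).
C(3.97) = 0.18986 + (-0.18986)·e^(−0.14386·3.97) = 0.18986 + (-0.18986)·0.56489 = 0.082608 g/L.

0.0826 g/L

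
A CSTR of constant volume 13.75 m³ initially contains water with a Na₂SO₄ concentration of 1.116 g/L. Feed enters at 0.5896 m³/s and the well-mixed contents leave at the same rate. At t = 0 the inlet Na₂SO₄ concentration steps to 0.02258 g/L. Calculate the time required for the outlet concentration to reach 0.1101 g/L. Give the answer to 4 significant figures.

Species balance: V dC/dt = Q(C_in − C) ⇒ τ = V/Q = 23.3209 s.
C(t) = C_in + (C₀ − C_in) e^(−t/τ). Set C = 0.1101 and solve for t:
e^(−t/τ) = (C − C_in)/(C₀ − C_in) = (0.1101 − 0.02258)/(1.116 − 0.02258) = 0.0800424
t = −τ ln(…) = 23.3209 × 2.52520 = 58.8899 s.

58.89 s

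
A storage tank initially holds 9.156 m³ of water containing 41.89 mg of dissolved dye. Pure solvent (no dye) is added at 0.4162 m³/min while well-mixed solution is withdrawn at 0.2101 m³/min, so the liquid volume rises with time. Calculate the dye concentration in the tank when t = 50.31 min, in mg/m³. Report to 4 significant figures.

0.9914 mg/m³

Total volume: dV/dt = Q_in − Q_out = 0.206100 m³/min, so V(t) = 9.156 + 0.206100 t and V(50.31) = 19.5249 m³.
No dye enters, so dm/dt = −Q_out · (m/V).
Separate: dm/m = −Q_out dt/V(t) ⇒ ln(m/m₀) = −(Q_out/(Q_in−Q_out)) ln(V/V₀).
m = m₀ (V₀/V)^(Q_out/(Q_in−Q_out)) = 41.89 × (9.156/19.5249)^(1.01941) = 19.3573 mg.
C = m/V = 19.3573/19.5249 = 0.991416 mg/m³.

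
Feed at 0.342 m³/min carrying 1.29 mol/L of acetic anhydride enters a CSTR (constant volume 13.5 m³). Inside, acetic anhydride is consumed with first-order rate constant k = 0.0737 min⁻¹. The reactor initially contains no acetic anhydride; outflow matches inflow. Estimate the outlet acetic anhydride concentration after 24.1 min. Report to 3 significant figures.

Accumulation = in − out − consumed: V dC/dt = Q C_in − Q C − k V C.
This is linear with rate a = Q/V + k = 0.099033 min⁻¹.
C_ss = Q C_in/(Q + kV) = 0.32999 mol/L; C(t) = C_ss + (C₀ − C_ss) e^(−a t).
C(24.1) = 0.32999 + (-0.32999)·e^(−0.099033·24.1) = 0.32999 + (-0.32999)·0.091932 = 0.29965 mol/L.

0.300 mol/L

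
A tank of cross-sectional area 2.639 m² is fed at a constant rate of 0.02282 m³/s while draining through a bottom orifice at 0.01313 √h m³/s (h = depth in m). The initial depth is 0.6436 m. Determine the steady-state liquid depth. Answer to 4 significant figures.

Level balance: A dh/dt = 0.02282 − 0.01313 √h. Setting dh/dt = 0:
Q_in = 0.01313 √h_ss ⇒ √h_ss = 0.02282/0.01313 = 1.73800.
h_ss = 1.73800² = 3.02066 m. (Since h₀ = 0.6436 m < h_ss, the level will rise toward this value.)

3.021 m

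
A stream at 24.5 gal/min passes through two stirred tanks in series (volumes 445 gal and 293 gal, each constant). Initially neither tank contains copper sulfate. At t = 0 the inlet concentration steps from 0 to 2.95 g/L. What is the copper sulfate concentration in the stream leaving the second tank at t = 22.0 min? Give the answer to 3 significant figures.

Time constants: τᵢ = Vᵢ/Q for each well-mixed tank.
τ₁ = 445/24.5 = 18.163 min; τ₂ = 293/24.5 = 11.959 min.
Solving the cascade with C₁(0)=C₂(0)=0 gives C₂(t) = C_in[1 − (τ₁ e^(−t/τ₁) − τ₂ e^(−t/τ₂))/(τ₁ − τ₂)].
At t = 22.0: e^(−t/τ₁) = 0.29783, e^(−t/τ₂) = 0.15888.
C₂ = 2.95·[1 − (18.163·0.29783 − 11.959·0.15888)/(6.2041)] = 2.95·0.43433 = 1.2813 g/L.

1.28 g/L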